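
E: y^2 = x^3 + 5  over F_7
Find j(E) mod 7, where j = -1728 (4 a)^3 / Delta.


Delta = -16(4 a^3 + 27 b^2) mod 7 = 1
-1728 * (4 a)^3 = -1728 * (4*0)^3 mod 7 = 0
j = 0 * 1^(-1) mod 7 = 0

j = 0 (mod 7)


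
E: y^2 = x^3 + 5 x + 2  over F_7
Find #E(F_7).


For each x in F_7, count y with y^2 = x^3 + 5 x + 2 mod 7:
  x = 0: RHS = 2, y in [3, 4]  -> 2 point(s)
  x = 1: RHS = 1, y in [1, 6]  -> 2 point(s)
  x = 3: RHS = 2, y in [3, 4]  -> 2 point(s)
  x = 4: RHS = 2, y in [3, 4]  -> 2 point(s)
Affine points: 8. Add the point at infinity: total = 9.

#E(F_7) = 9


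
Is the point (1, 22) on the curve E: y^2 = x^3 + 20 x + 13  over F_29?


Check whether y^2 = x^3 + 20 x + 13 (mod 29) for (x, y) = (1, 22).
LHS: y^2 = 22^2 mod 29 = 20
RHS: x^3 + 20 x + 13 = 1^3 + 20*1 + 13 mod 29 = 5
LHS != RHS

No, not on the curve


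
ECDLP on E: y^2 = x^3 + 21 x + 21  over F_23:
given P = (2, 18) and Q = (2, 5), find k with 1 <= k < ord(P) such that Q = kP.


Enumerate multiples of P until we hit Q = (2, 5):
  1P = (2, 18)
  2P = (20, 0)
  3P = (2, 5)
Match found at i = 3.

k = 3


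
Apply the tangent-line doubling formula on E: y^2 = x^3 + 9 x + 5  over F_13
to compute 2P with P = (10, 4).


Doubling: s = (3 x1^2 + a) / (2 y1)
s = (3*10^2 + 9) / (2*4) mod 13 = 11
x3 = s^2 - 2 x1 mod 13 = 11^2 - 2*10 = 10
y3 = s (x1 - x3) - y1 mod 13 = 11 * (10 - 10) - 4 = 9

2P = (10, 9)


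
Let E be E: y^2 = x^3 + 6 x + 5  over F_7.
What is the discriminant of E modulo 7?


4 a^3 + 27 b^2 = 4*6^3 + 27*5^2 = 864 + 675 = 1539
Delta = -16 * (1539) = -24624
Delta mod 7 = 2

Delta = 2 (mod 7)


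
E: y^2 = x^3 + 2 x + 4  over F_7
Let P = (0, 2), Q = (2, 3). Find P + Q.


P != Q, so use the chord formula.
s = (y2 - y1) / (x2 - x1) = (1) / (2) mod 7 = 4
x3 = s^2 - x1 - x2 mod 7 = 4^2 - 0 - 2 = 0
y3 = s (x1 - x3) - y1 mod 7 = 4 * (0 - 0) - 2 = 5

P + Q = (0, 5)


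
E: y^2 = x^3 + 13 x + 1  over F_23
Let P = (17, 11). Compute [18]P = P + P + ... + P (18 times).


k = 18 = 10010_2 (binary, LSB first: 01001)
Double-and-add from P = (17, 11):
  bit 0 = 0: acc unchanged = O
  bit 1 = 1: acc = O + (2, 14) = (2, 14)
  bit 2 = 0: acc unchanged = (2, 14)
  bit 3 = 0: acc unchanged = (2, 14)
  bit 4 = 1: acc = (2, 14) + (14, 11) = (20, 2)

18P = (20, 2)


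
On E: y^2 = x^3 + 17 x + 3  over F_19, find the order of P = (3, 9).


Compute successive multiples of P until we hit O:
  1P = (3, 9)
  2P = (11, 1)
  3P = (6, 13)
  4P = (16, 18)
  5P = (7, 16)
  6P = (18, 17)
  7P = (2, 8)
  8P = (15, 17)
  ... (continuing to 25P)
  25P = O

ord(P) = 25


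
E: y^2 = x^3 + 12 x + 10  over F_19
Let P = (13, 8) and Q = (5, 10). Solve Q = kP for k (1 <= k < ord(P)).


Enumerate multiples of P until we hit Q = (5, 10):
  1P = (13, 8)
  2P = (16, 17)
  3P = (18, 15)
  4P = (12, 1)
  5P = (5, 10)
Match found at i = 5.

k = 5


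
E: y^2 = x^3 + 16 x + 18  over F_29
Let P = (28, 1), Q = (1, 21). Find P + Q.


P != Q, so use the chord formula.
s = (y2 - y1) / (x2 - x1) = (20) / (2) mod 29 = 10
x3 = s^2 - x1 - x2 mod 29 = 10^2 - 28 - 1 = 13
y3 = s (x1 - x3) - y1 mod 29 = 10 * (28 - 13) - 1 = 4

P + Q = (13, 4)


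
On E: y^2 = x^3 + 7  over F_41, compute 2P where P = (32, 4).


Doubling: s = (3 x1^2 + a) / (2 y1)
s = (3*32^2 + 0) / (2*4) mod 41 = 15
x3 = s^2 - 2 x1 mod 41 = 15^2 - 2*32 = 38
y3 = s (x1 - x3) - y1 mod 41 = 15 * (32 - 38) - 4 = 29

2P = (38, 29)


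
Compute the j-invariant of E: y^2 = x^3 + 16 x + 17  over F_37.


Delta = -16(4 a^3 + 27 b^2) mod 37 = 28
-1728 * (4 a)^3 = -1728 * (4*16)^3 mod 37 = 26
j = 26 * 28^(-1) mod 37 = 30

j = 30 (mod 37)


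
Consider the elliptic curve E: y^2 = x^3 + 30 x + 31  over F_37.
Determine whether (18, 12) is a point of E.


Check whether y^2 = x^3 + 30 x + 31 (mod 37) for (x, y) = (18, 12).
LHS: y^2 = 12^2 mod 37 = 33
RHS: x^3 + 30 x + 31 = 18^3 + 30*18 + 31 mod 37 = 2
LHS != RHS

No, not on the curve


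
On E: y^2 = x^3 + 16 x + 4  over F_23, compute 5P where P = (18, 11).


k = 5 = 101_2 (binary, LSB first: 101)
Double-and-add from P = (18, 11):
  bit 0 = 1: acc = O + (18, 11) = (18, 11)
  bit 1 = 0: acc unchanged = (18, 11)
  bit 2 = 1: acc = (18, 11) + (9, 7) = (5, 5)

5P = (5, 5)


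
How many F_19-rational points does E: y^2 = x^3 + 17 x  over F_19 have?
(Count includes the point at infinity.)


For each x in F_19, count y with y^2 = x^3 + 17 x + 0 mod 19:
  x = 0: RHS = 0, y in [0]  -> 1 point(s)
  x = 2: RHS = 4, y in [2, 17]  -> 2 point(s)
  x = 5: RHS = 1, y in [1, 18]  -> 2 point(s)
  x = 7: RHS = 6, y in [5, 14]  -> 2 point(s)
  x = 10: RHS = 11, y in [7, 12]  -> 2 point(s)
  x = 11: RHS = 17, y in [6, 13]  -> 2 point(s)
  x = 13: RHS = 5, y in [9, 10]  -> 2 point(s)
  x = 15: RHS = 1, y in [1, 18]  -> 2 point(s)
  x = 16: RHS = 17, y in [6, 13]  -> 2 point(s)
  x = 18: RHS = 1, y in [1, 18]  -> 2 point(s)
Affine points: 19. Add the point at infinity: total = 20.

#E(F_19) = 20


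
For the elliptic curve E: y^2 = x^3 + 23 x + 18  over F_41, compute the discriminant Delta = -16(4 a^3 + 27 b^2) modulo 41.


4 a^3 + 27 b^2 = 4*23^3 + 27*18^2 = 48668 + 8748 = 57416
Delta = -16 * (57416) = -918656
Delta mod 41 = 31

Delta = 31 (mod 41)


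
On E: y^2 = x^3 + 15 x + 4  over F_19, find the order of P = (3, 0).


Compute successive multiples of P until we hit O:
  1P = (3, 0)
  2P = O

ord(P) = 2


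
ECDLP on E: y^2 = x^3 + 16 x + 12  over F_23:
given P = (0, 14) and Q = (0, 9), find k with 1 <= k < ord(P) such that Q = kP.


Enumerate multiples of P until we hit Q = (0, 9):
  1P = (0, 14)
  2P = (13, 18)
  3P = (12, 0)
  4P = (13, 5)
  5P = (0, 9)
Match found at i = 5.

k = 5


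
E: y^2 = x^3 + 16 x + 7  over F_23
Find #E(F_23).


For each x in F_23, count y with y^2 = x^3 + 16 x + 7 mod 23:
  x = 1: RHS = 1, y in [1, 22]  -> 2 point(s)
  x = 2: RHS = 1, y in [1, 22]  -> 2 point(s)
  x = 3: RHS = 13, y in [6, 17]  -> 2 point(s)
  x = 7: RHS = 2, y in [5, 18]  -> 2 point(s)
  x = 8: RHS = 3, y in [7, 16]  -> 2 point(s)
  x = 9: RHS = 6, y in [11, 12]  -> 2 point(s)
  x = 12: RHS = 18, y in [8, 15]  -> 2 point(s)
  x = 14: RHS = 8, y in [10, 13]  -> 2 point(s)
  x = 16: RHS = 12, y in [9, 14]  -> 2 point(s)
  x = 18: RHS = 9, y in [3, 20]  -> 2 point(s)
  x = 20: RHS = 1, y in [1, 22]  -> 2 point(s)
  x = 21: RHS = 13, y in [6, 17]  -> 2 point(s)
  x = 22: RHS = 13, y in [6, 17]  -> 2 point(s)
Affine points: 26. Add the point at infinity: total = 27.

#E(F_23) = 27


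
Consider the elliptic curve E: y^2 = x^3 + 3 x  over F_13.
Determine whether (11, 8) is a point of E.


Check whether y^2 = x^3 + 3 x + 0 (mod 13) for (x, y) = (11, 8).
LHS: y^2 = 8^2 mod 13 = 12
RHS: x^3 + 3 x + 0 = 11^3 + 3*11 + 0 mod 13 = 12
LHS = RHS

Yes, on the curve


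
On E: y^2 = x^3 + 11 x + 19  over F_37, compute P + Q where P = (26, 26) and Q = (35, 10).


P != Q, so use the chord formula.
s = (y2 - y1) / (x2 - x1) = (21) / (9) mod 37 = 27
x3 = s^2 - x1 - x2 mod 37 = 27^2 - 26 - 35 = 2
y3 = s (x1 - x3) - y1 mod 37 = 27 * (26 - 2) - 26 = 30

P + Q = (2, 30)


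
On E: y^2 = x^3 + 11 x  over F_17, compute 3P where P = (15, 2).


k = 3 = 11_2 (binary, LSB first: 11)
Double-and-add from P = (15, 2):
  bit 0 = 1: acc = O + (15, 2) = (15, 2)
  bit 1 = 1: acc = (15, 2) + (2, 9) = (2, 8)

3P = (2, 8)


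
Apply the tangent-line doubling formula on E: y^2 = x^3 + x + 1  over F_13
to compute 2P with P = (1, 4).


Doubling: s = (3 x1^2 + a) / (2 y1)
s = (3*1^2 + 1) / (2*4) mod 13 = 7
x3 = s^2 - 2 x1 mod 13 = 7^2 - 2*1 = 8
y3 = s (x1 - x3) - y1 mod 13 = 7 * (1 - 8) - 4 = 12

2P = (8, 12)


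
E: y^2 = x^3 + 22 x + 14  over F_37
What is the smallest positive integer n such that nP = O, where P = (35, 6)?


Compute successive multiples of P until we hit O:
  1P = (35, 6)
  2P = (11, 25)
  3P = (17, 26)
  4P = (31, 6)
  5P = (8, 31)
  6P = (28, 30)
  7P = (22, 34)
  8P = (5, 29)
  ... (continuing to 18P)
  18P = O

ord(P) = 18


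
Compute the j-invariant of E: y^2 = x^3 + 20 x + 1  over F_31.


Delta = -16(4 a^3 + 27 b^2) mod 31 = 29
-1728 * (4 a)^3 = -1728 * (4*20)^3 mod 31 = 1
j = 1 * 29^(-1) mod 31 = 15

j = 15 (mod 31)


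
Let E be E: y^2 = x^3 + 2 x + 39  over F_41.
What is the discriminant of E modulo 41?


4 a^3 + 27 b^2 = 4*2^3 + 27*39^2 = 32 + 41067 = 41099
Delta = -16 * (41099) = -657584
Delta mod 41 = 15

Delta = 15 (mod 41)


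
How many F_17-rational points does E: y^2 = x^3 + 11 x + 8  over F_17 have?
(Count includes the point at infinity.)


For each x in F_17, count y with y^2 = x^3 + 11 x + 8 mod 17:
  x = 0: RHS = 8, y in [5, 12]  -> 2 point(s)
  x = 2: RHS = 4, y in [2, 15]  -> 2 point(s)
  x = 3: RHS = 0, y in [0]  -> 1 point(s)
  x = 5: RHS = 1, y in [1, 16]  -> 2 point(s)
  x = 6: RHS = 1, y in [1, 16]  -> 2 point(s)
  x = 8: RHS = 13, y in [8, 9]  -> 2 point(s)
  x = 10: RHS = 13, y in [8, 9]  -> 2 point(s)
  x = 11: RHS = 15, y in [7, 10]  -> 2 point(s)
  x = 12: RHS = 15, y in [7, 10]  -> 2 point(s)
  x = 13: RHS = 2, y in [6, 11]  -> 2 point(s)
  x = 14: RHS = 16, y in [4, 13]  -> 2 point(s)
  x = 16: RHS = 13, y in [8, 9]  -> 2 point(s)
Affine points: 23. Add the point at infinity: total = 24.

#E(F_17) = 24


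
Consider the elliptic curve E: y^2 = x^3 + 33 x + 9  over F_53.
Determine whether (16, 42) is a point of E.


Check whether y^2 = x^3 + 33 x + 9 (mod 53) for (x, y) = (16, 42).
LHS: y^2 = 42^2 mod 53 = 15
RHS: x^3 + 33 x + 9 = 16^3 + 33*16 + 9 mod 53 = 22
LHS != RHS

No, not on the curve


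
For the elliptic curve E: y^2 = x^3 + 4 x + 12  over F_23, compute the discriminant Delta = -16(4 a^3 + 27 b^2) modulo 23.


4 a^3 + 27 b^2 = 4*4^3 + 27*12^2 = 256 + 3888 = 4144
Delta = -16 * (4144) = -66304
Delta mod 23 = 5

Delta = 5 (mod 23)


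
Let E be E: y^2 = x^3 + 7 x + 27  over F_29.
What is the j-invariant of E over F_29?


Delta = -16(4 a^3 + 27 b^2) mod 29 = 13
-1728 * (4 a)^3 = -1728 * (4*7)^3 mod 29 = 17
j = 17 * 13^(-1) mod 29 = 8

j = 8 (mod 29)


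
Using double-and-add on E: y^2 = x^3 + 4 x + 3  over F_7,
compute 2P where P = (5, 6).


k = 2 = 10_2 (binary, LSB first: 01)
Double-and-add from P = (5, 6):
  bit 0 = 0: acc unchanged = O
  bit 1 = 1: acc = O + (5, 1) = (5, 1)

2P = (5, 1)


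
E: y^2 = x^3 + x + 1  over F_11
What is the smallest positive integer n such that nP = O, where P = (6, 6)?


Compute successive multiples of P until we hit O:
  1P = (6, 6)
  2P = (0, 10)
  3P = (3, 3)
  4P = (3, 8)
  5P = (0, 1)
  6P = (6, 5)
  7P = O

ord(P) = 7


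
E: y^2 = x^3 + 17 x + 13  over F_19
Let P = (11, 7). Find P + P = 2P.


Doubling: s = (3 x1^2 + a) / (2 y1)
s = (3*11^2 + 17) / (2*7) mod 19 = 0
x3 = s^2 - 2 x1 mod 19 = 0^2 - 2*11 = 16
y3 = s (x1 - x3) - y1 mod 19 = 0 * (11 - 16) - 7 = 12

2P = (16, 12)


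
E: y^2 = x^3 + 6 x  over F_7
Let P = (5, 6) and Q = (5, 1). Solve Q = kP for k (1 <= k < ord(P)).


Enumerate multiples of P until we hit Q = (5, 1):
  1P = (5, 6)
  2P = (1, 0)
  3P = (5, 1)
Match found at i = 3.

k = 3


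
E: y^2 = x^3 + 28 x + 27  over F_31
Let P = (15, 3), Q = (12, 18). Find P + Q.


P != Q, so use the chord formula.
s = (y2 - y1) / (x2 - x1) = (15) / (28) mod 31 = 26
x3 = s^2 - x1 - x2 mod 31 = 26^2 - 15 - 12 = 29
y3 = s (x1 - x3) - y1 mod 31 = 26 * (15 - 29) - 3 = 5

P + Q = (29, 5)


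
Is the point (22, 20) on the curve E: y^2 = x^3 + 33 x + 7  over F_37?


Check whether y^2 = x^3 + 33 x + 7 (mod 37) for (x, y) = (22, 20).
LHS: y^2 = 20^2 mod 37 = 30
RHS: x^3 + 33 x + 7 = 22^3 + 33*22 + 7 mod 37 = 22
LHS != RHS

No, not on the curve


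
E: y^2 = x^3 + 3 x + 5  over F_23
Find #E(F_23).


For each x in F_23, count y with y^2 = x^3 + 3 x + 5 mod 23:
  x = 1: RHS = 9, y in [3, 20]  -> 2 point(s)
  x = 3: RHS = 18, y in [8, 15]  -> 2 point(s)
  x = 4: RHS = 12, y in [9, 14]  -> 2 point(s)
  x = 6: RHS = 9, y in [3, 20]  -> 2 point(s)
  x = 7: RHS = 1, y in [1, 22]  -> 2 point(s)
  x = 8: RHS = 12, y in [9, 14]  -> 2 point(s)
  x = 9: RHS = 2, y in [5, 18]  -> 2 point(s)
  x = 10: RHS = 0, y in [0]  -> 1 point(s)
  x = 11: RHS = 12, y in [9, 14]  -> 2 point(s)
  x = 14: RHS = 8, y in [10, 13]  -> 2 point(s)
  x = 16: RHS = 9, y in [3, 20]  -> 2 point(s)
  x = 17: RHS = 1, y in [1, 22]  -> 2 point(s)
  x = 18: RHS = 3, y in [7, 16]  -> 2 point(s)
  x = 22: RHS = 1, y in [1, 22]  -> 2 point(s)
Affine points: 27. Add the point at infinity: total = 28.

#E(F_23) = 28


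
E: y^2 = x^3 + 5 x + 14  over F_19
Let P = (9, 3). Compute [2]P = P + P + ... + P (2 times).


k = 2 = 10_2 (binary, LSB first: 01)
Double-and-add from P = (9, 3):
  bit 0 = 0: acc unchanged = O
  bit 1 = 1: acc = O + (10, 0) = (10, 0)

2P = (10, 0)


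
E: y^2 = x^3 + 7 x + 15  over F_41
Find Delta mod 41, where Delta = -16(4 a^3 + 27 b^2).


4 a^3 + 27 b^2 = 4*7^3 + 27*15^2 = 1372 + 6075 = 7447
Delta = -16 * (7447) = -119152
Delta mod 41 = 35

Delta = 35 (mod 41)


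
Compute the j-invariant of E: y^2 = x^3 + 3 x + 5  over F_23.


Delta = -16(4 a^3 + 27 b^2) mod 23 = 7
-1728 * (4 a)^3 = -1728 * (4*3)^3 mod 23 = 14
j = 14 * 7^(-1) mod 23 = 2

j = 2 (mod 23)


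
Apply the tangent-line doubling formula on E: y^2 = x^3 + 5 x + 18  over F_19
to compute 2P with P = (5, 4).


Doubling: s = (3 x1^2 + a) / (2 y1)
s = (3*5^2 + 5) / (2*4) mod 19 = 10
x3 = s^2 - 2 x1 mod 19 = 10^2 - 2*5 = 14
y3 = s (x1 - x3) - y1 mod 19 = 10 * (5 - 14) - 4 = 1

2P = (14, 1)


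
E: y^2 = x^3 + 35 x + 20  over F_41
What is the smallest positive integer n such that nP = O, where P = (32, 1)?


Compute successive multiples of P until we hit O:
  1P = (32, 1)
  2P = (28, 22)
  3P = (6, 6)
  4P = (35, 39)
  5P = (16, 24)
  6P = (9, 30)
  7P = (5, 22)
  8P = (37, 12)
  ... (continuing to 42P)
  42P = O

ord(P) = 42


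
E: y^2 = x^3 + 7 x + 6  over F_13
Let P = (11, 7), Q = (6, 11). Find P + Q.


P != Q, so use the chord formula.
s = (y2 - y1) / (x2 - x1) = (4) / (8) mod 13 = 7
x3 = s^2 - x1 - x2 mod 13 = 7^2 - 11 - 6 = 6
y3 = s (x1 - x3) - y1 mod 13 = 7 * (11 - 6) - 7 = 2

P + Q = (6, 2)


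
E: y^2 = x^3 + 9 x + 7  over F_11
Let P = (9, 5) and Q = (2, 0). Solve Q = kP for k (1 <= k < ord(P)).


Enumerate multiples of P until we hit Q = (2, 0):
  1P = (9, 5)
  2P = (5, 10)
  3P = (2, 0)
Match found at i = 3.

k = 3


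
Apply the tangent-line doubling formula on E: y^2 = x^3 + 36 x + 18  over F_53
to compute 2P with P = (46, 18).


Doubling: s = (3 x1^2 + a) / (2 y1)
s = (3*46^2 + 36) / (2*18) mod 53 = 36
x3 = s^2 - 2 x1 mod 53 = 36^2 - 2*46 = 38
y3 = s (x1 - x3) - y1 mod 53 = 36 * (46 - 38) - 18 = 5

2P = (38, 5)


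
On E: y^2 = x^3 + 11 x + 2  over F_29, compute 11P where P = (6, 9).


k = 11 = 1011_2 (binary, LSB first: 1101)
Double-and-add from P = (6, 9):
  bit 0 = 1: acc = O + (6, 9) = (6, 9)
  bit 1 = 1: acc = (6, 9) + (13, 14) = (4, 9)
  bit 2 = 0: acc unchanged = (4, 9)
  bit 3 = 1: acc = (4, 9) + (27, 28) = (4, 20)

11P = (4, 20)


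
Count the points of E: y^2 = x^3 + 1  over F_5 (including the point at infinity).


For each x in F_5, count y with y^2 = x^3 + 0 x + 1 mod 5:
  x = 0: RHS = 1, y in [1, 4]  -> 2 point(s)
  x = 2: RHS = 4, y in [2, 3]  -> 2 point(s)
  x = 4: RHS = 0, y in [0]  -> 1 point(s)
Affine points: 5. Add the point at infinity: total = 6.

#E(F_5) = 6


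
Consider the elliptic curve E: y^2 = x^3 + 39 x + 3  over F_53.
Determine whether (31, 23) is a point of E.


Check whether y^2 = x^3 + 39 x + 3 (mod 53) for (x, y) = (31, 23).
LHS: y^2 = 23^2 mod 53 = 52
RHS: x^3 + 39 x + 3 = 31^3 + 39*31 + 3 mod 53 = 51
LHS != RHS

No, not on the curve


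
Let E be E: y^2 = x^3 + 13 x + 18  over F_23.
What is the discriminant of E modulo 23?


4 a^3 + 27 b^2 = 4*13^3 + 27*18^2 = 8788 + 8748 = 17536
Delta = -16 * (17536) = -280576
Delta mod 23 = 1

Delta = 1 (mod 23)


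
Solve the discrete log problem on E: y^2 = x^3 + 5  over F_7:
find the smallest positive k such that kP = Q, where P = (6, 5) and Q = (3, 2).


Enumerate multiples of P until we hit Q = (3, 2):
  1P = (6, 5)
  2P = (3, 5)
  3P = (5, 2)
  4P = (5, 5)
  5P = (3, 2)
Match found at i = 5.

k = 5


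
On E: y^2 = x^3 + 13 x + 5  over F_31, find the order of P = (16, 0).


Compute successive multiples of P until we hit O:
  1P = (16, 0)
  2P = O

ord(P) = 2


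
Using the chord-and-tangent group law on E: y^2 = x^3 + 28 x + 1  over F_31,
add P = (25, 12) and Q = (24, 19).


P != Q, so use the chord formula.
s = (y2 - y1) / (x2 - x1) = (7) / (30) mod 31 = 24
x3 = s^2 - x1 - x2 mod 31 = 24^2 - 25 - 24 = 0
y3 = s (x1 - x3) - y1 mod 31 = 24 * (25 - 0) - 12 = 30

P + Q = (0, 30)


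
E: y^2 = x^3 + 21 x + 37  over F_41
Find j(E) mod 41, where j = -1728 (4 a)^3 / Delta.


Delta = -16(4 a^3 + 27 b^2) mod 41 = 9
-1728 * (4 a)^3 = -1728 * (4*21)^3 mod 41 = 34
j = 34 * 9^(-1) mod 41 = 22

j = 22 (mod 41)


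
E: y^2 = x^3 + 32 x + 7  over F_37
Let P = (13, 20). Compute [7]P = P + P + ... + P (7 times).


k = 7 = 111_2 (binary, LSB first: 111)
Double-and-add from P = (13, 20):
  bit 0 = 1: acc = O + (13, 20) = (13, 20)
  bit 1 = 1: acc = (13, 20) + (23, 21) = (11, 32)
  bit 2 = 1: acc = (11, 32) + (12, 11) = (11, 5)

7P = (11, 5)


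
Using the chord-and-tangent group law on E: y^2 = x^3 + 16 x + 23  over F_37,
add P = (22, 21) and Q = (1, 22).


P != Q, so use the chord formula.
s = (y2 - y1) / (x2 - x1) = (1) / (16) mod 37 = 7
x3 = s^2 - x1 - x2 mod 37 = 7^2 - 22 - 1 = 26
y3 = s (x1 - x3) - y1 mod 37 = 7 * (22 - 26) - 21 = 25

P + Q = (26, 25)


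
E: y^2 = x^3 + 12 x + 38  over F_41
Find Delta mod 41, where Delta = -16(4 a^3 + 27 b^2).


4 a^3 + 27 b^2 = 4*12^3 + 27*38^2 = 6912 + 38988 = 45900
Delta = -16 * (45900) = -734400
Delta mod 41 = 33

Delta = 33 (mod 41)


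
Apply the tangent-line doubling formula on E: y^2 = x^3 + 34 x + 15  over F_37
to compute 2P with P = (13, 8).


Doubling: s = (3 x1^2 + a) / (2 y1)
s = (3*13^2 + 34) / (2*8) mod 37 = 13
x3 = s^2 - 2 x1 mod 37 = 13^2 - 2*13 = 32
y3 = s (x1 - x3) - y1 mod 37 = 13 * (13 - 32) - 8 = 4

2P = (32, 4)


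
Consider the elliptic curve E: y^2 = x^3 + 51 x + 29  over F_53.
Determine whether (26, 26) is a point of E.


Check whether y^2 = x^3 + 51 x + 29 (mod 53) for (x, y) = (26, 26).
LHS: y^2 = 26^2 mod 53 = 40
RHS: x^3 + 51 x + 29 = 26^3 + 51*26 + 29 mod 53 = 10
LHS != RHS

No, not on the curve


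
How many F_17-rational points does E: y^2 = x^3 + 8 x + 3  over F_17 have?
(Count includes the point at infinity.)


For each x in F_17, count y with y^2 = x^3 + 8 x + 3 mod 17:
  x = 5: RHS = 15, y in [7, 10]  -> 2 point(s)
  x = 8: RHS = 1, y in [1, 16]  -> 2 point(s)
  x = 12: RHS = 8, y in [5, 12]  -> 2 point(s)
  x = 13: RHS = 9, y in [3, 14]  -> 2 point(s)
  x = 15: RHS = 13, y in [8, 9]  -> 2 point(s)
Affine points: 10. Add the point at infinity: total = 11.

#E(F_17) = 11


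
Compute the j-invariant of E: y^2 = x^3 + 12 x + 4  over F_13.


Delta = -16(4 a^3 + 27 b^2) mod 13 = 3
-1728 * (4 a)^3 = -1728 * (4*12)^3 mod 13 = 1
j = 1 * 3^(-1) mod 13 = 9

j = 9 (mod 13)


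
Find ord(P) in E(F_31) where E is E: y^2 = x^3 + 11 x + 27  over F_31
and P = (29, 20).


Compute successive multiples of P until we hit O:
  1P = (29, 20)
  2P = (9, 7)
  3P = (9, 24)
  4P = (29, 11)
  5P = O

ord(P) = 5


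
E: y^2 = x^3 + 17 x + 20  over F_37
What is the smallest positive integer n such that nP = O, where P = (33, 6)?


Compute successive multiples of P until we hit O:
  1P = (33, 6)
  2P = (34, 4)
  3P = (11, 24)
  4P = (27, 16)
  5P = (25, 30)
  6P = (25, 7)
  7P = (27, 21)
  8P = (11, 13)
  ... (continuing to 11P)
  11P = O

ord(P) = 11


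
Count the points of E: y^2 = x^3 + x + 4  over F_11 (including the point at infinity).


For each x in F_11, count y with y^2 = x^3 + 1 x + 4 mod 11:
  x = 0: RHS = 4, y in [2, 9]  -> 2 point(s)
  x = 2: RHS = 3, y in [5, 6]  -> 2 point(s)
  x = 3: RHS = 1, y in [1, 10]  -> 2 point(s)
  x = 9: RHS = 5, y in [4, 7]  -> 2 point(s)
Affine points: 8. Add the point at infinity: total = 9.

#E(F_11) = 9


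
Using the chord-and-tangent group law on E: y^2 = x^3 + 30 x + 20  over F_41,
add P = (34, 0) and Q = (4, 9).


P != Q, so use the chord formula.
s = (y2 - y1) / (x2 - x1) = (9) / (11) mod 41 = 12
x3 = s^2 - x1 - x2 mod 41 = 12^2 - 34 - 4 = 24
y3 = s (x1 - x3) - y1 mod 41 = 12 * (34 - 24) - 0 = 38

P + Q = (24, 38)


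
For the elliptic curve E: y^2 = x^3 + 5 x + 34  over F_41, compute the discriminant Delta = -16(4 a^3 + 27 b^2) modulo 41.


4 a^3 + 27 b^2 = 4*5^3 + 27*34^2 = 500 + 31212 = 31712
Delta = -16 * (31712) = -507392
Delta mod 41 = 24

Delta = 24 (mod 41)


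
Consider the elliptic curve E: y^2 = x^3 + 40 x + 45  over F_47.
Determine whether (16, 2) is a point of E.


Check whether y^2 = x^3 + 40 x + 45 (mod 47) for (x, y) = (16, 2).
LHS: y^2 = 2^2 mod 47 = 4
RHS: x^3 + 40 x + 45 = 16^3 + 40*16 + 45 mod 47 = 34
LHS != RHS

No, not on the curve


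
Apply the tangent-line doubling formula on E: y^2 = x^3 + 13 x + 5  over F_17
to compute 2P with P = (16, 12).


Doubling: s = (3 x1^2 + a) / (2 y1)
s = (3*16^2 + 13) / (2*12) mod 17 = 12
x3 = s^2 - 2 x1 mod 17 = 12^2 - 2*16 = 10
y3 = s (x1 - x3) - y1 mod 17 = 12 * (16 - 10) - 12 = 9

2P = (10, 9)


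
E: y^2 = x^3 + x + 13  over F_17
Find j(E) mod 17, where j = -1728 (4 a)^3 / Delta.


Delta = -16(4 a^3 + 27 b^2) mod 17 = 11
-1728 * (4 a)^3 = -1728 * (4*1)^3 mod 17 = 10
j = 10 * 11^(-1) mod 17 = 4

j = 4 (mod 17)


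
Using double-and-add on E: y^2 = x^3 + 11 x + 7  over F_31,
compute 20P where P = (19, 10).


k = 20 = 10100_2 (binary, LSB first: 00101)
Double-and-add from P = (19, 10):
  bit 0 = 0: acc unchanged = O
  bit 1 = 0: acc unchanged = O
  bit 2 = 1: acc = O + (22, 4) = (22, 4)
  bit 3 = 0: acc unchanged = (22, 4)
  bit 4 = 1: acc = (22, 4) + (10, 1) = (1, 9)

20P = (1, 9)


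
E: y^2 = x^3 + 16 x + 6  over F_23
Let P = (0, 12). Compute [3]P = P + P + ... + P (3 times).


k = 3 = 11_2 (binary, LSB first: 11)
Double-and-add from P = (0, 12):
  bit 0 = 1: acc = O + (0, 12) = (0, 12)
  bit 1 = 1: acc = (0, 12) + (3, 9) = (21, 9)

3P = (21, 9)


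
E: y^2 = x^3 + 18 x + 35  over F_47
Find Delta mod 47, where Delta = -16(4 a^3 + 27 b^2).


4 a^3 + 27 b^2 = 4*18^3 + 27*35^2 = 23328 + 33075 = 56403
Delta = -16 * (56403) = -902448
Delta mod 47 = 46

Delta = 46 (mod 47)


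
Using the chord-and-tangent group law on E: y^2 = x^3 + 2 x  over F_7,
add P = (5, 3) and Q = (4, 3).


P != Q, so use the chord formula.
s = (y2 - y1) / (x2 - x1) = (0) / (6) mod 7 = 0
x3 = s^2 - x1 - x2 mod 7 = 0^2 - 5 - 4 = 5
y3 = s (x1 - x3) - y1 mod 7 = 0 * (5 - 5) - 3 = 4

P + Q = (5, 4)


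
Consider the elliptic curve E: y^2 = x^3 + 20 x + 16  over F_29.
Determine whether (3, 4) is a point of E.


Check whether y^2 = x^3 + 20 x + 16 (mod 29) for (x, y) = (3, 4).
LHS: y^2 = 4^2 mod 29 = 16
RHS: x^3 + 20 x + 16 = 3^3 + 20*3 + 16 mod 29 = 16
LHS = RHS

Yes, on the curve


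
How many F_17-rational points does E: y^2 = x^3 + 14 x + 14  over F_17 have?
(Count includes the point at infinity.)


For each x in F_17, count y with y^2 = x^3 + 14 x + 14 mod 17:
  x = 2: RHS = 16, y in [4, 13]  -> 2 point(s)
  x = 3: RHS = 15, y in [7, 10]  -> 2 point(s)
  x = 4: RHS = 15, y in [7, 10]  -> 2 point(s)
  x = 6: RHS = 8, y in [5, 12]  -> 2 point(s)
  x = 7: RHS = 13, y in [8, 9]  -> 2 point(s)
  x = 8: RHS = 9, y in [3, 14]  -> 2 point(s)
  x = 9: RHS = 2, y in [6, 11]  -> 2 point(s)
  x = 10: RHS = 15, y in [7, 10]  -> 2 point(s)
  x = 13: RHS = 13, y in [8, 9]  -> 2 point(s)
  x = 14: RHS = 13, y in [8, 9]  -> 2 point(s)
  x = 16: RHS = 16, y in [4, 13]  -> 2 point(s)
Affine points: 22. Add the point at infinity: total = 23.

#E(F_17) = 23


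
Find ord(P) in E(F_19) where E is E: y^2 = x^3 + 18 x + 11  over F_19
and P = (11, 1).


Compute successive multiples of P until we hit O:
  1P = (11, 1)
  2P = (2, 13)
  3P = (12, 13)
  4P = (7, 9)
  5P = (5, 6)
  6P = (0, 12)
  7P = (9, 16)
  8P = (3, 15)
  ... (continuing to 27P)
  27P = O

ord(P) = 27


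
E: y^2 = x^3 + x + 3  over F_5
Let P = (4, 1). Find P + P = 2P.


Doubling: s = (3 x1^2 + a) / (2 y1)
s = (3*4^2 + 1) / (2*1) mod 5 = 2
x3 = s^2 - 2 x1 mod 5 = 2^2 - 2*4 = 1
y3 = s (x1 - x3) - y1 mod 5 = 2 * (4 - 1) - 1 = 0

2P = (1, 0)


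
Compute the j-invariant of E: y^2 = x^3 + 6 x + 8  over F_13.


Delta = -16(4 a^3 + 27 b^2) mod 13 = 11
-1728 * (4 a)^3 = -1728 * (4*6)^3 mod 13 = 5
j = 5 * 11^(-1) mod 13 = 4

j = 4 (mod 13)


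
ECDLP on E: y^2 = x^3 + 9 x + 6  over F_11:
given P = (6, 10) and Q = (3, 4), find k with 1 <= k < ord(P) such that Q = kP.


Enumerate multiples of P until we hit Q = (3, 4):
  1P = (6, 10)
  2P = (3, 7)
  3P = (3, 4)
Match found at i = 3.

k = 3


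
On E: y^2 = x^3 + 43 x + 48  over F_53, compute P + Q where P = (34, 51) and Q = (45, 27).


P != Q, so use the chord formula.
s = (y2 - y1) / (x2 - x1) = (29) / (11) mod 53 = 46
x3 = s^2 - x1 - x2 mod 53 = 46^2 - 34 - 45 = 23
y3 = s (x1 - x3) - y1 mod 53 = 46 * (34 - 23) - 51 = 31

P + Q = (23, 31)


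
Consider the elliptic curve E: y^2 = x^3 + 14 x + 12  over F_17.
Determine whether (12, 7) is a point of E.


Check whether y^2 = x^3 + 14 x + 12 (mod 17) for (x, y) = (12, 7).
LHS: y^2 = 7^2 mod 17 = 15
RHS: x^3 + 14 x + 12 = 12^3 + 14*12 + 12 mod 17 = 4
LHS != RHS

No, not on the curve


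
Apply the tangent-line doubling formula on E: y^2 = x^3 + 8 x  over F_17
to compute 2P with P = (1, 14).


Doubling: s = (3 x1^2 + a) / (2 y1)
s = (3*1^2 + 8) / (2*14) mod 17 = 1
x3 = s^2 - 2 x1 mod 17 = 1^2 - 2*1 = 16
y3 = s (x1 - x3) - y1 mod 17 = 1 * (1 - 16) - 14 = 5

2P = (16, 5)


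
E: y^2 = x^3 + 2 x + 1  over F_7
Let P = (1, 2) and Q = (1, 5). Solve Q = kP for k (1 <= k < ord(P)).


Enumerate multiples of P until we hit Q = (1, 5):
  1P = (1, 2)
  2P = (0, 1)
  3P = (0, 6)
  4P = (1, 5)
Match found at i = 4.

k = 4


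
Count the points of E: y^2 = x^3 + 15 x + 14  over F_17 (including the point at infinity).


For each x in F_17, count y with y^2 = x^3 + 15 x + 14 mod 17:
  x = 1: RHS = 13, y in [8, 9]  -> 2 point(s)
  x = 2: RHS = 1, y in [1, 16]  -> 2 point(s)
  x = 3: RHS = 1, y in [1, 16]  -> 2 point(s)
  x = 4: RHS = 2, y in [6, 11]  -> 2 point(s)
  x = 8: RHS = 0, y in [0]  -> 1 point(s)
  x = 10: RHS = 8, y in [5, 12]  -> 2 point(s)
  x = 12: RHS = 1, y in [1, 16]  -> 2 point(s)
  x = 13: RHS = 9, y in [3, 14]  -> 2 point(s)
  x = 16: RHS = 15, y in [7, 10]  -> 2 point(s)
Affine points: 17. Add the point at infinity: total = 18.

#E(F_17) = 18


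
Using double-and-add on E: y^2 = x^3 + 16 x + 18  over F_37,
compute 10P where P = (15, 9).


k = 10 = 1010_2 (binary, LSB first: 0101)
Double-and-add from P = (15, 9):
  bit 0 = 0: acc unchanged = O
  bit 1 = 1: acc = O + (28, 12) = (28, 12)
  bit 2 = 0: acc unchanged = (28, 12)
  bit 3 = 1: acc = (28, 12) + (5, 1) = (15, 28)

10P = (15, 28)


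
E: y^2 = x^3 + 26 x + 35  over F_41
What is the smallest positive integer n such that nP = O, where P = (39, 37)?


Compute successive multiples of P until we hit O:
  1P = (39, 37)
  2P = (24, 25)
  3P = (18, 29)
  4P = (35, 27)
  5P = (4, 30)
  6P = (21, 24)
  7P = (31, 28)
  8P = (28, 1)
  ... (continuing to 43P)
  43P = O

ord(P) = 43


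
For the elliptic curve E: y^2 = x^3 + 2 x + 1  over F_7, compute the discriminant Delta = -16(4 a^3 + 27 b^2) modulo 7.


4 a^3 + 27 b^2 = 4*2^3 + 27*1^2 = 32 + 27 = 59
Delta = -16 * (59) = -944
Delta mod 7 = 1

Delta = 1 (mod 7)


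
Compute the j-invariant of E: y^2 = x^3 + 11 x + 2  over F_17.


Delta = -16(4 a^3 + 27 b^2) mod 17 = 9
-1728 * (4 a)^3 = -1728 * (4*11)^3 mod 17 = 16
j = 16 * 9^(-1) mod 17 = 15

j = 15 (mod 17)


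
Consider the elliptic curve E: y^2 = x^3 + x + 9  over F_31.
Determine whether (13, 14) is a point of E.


Check whether y^2 = x^3 + 1 x + 9 (mod 31) for (x, y) = (13, 14).
LHS: y^2 = 14^2 mod 31 = 10
RHS: x^3 + 1 x + 9 = 13^3 + 1*13 + 9 mod 31 = 18
LHS != RHS

No, not on the curve


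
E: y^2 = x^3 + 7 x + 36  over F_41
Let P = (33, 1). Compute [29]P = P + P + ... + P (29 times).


k = 29 = 11101_2 (binary, LSB first: 10111)
Double-and-add from P = (33, 1):
  bit 0 = 1: acc = O + (33, 1) = (33, 1)
  bit 1 = 0: acc unchanged = (33, 1)
  bit 2 = 1: acc = (33, 1) + (16, 29) = (15, 20)
  bit 3 = 1: acc = (15, 20) + (17, 5) = (14, 34)
  bit 4 = 1: acc = (14, 34) + (5, 27) = (14, 7)

29P = (14, 7)


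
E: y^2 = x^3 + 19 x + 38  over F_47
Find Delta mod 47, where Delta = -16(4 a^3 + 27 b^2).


4 a^3 + 27 b^2 = 4*19^3 + 27*38^2 = 27436 + 38988 = 66424
Delta = -16 * (66424) = -1062784
Delta mod 47 = 27

Delta = 27 (mod 47)


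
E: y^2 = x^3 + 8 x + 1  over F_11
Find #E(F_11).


For each x in F_11, count y with y^2 = x^3 + 8 x + 1 mod 11:
  x = 0: RHS = 1, y in [1, 10]  -> 2 point(s)
  x = 2: RHS = 3, y in [5, 6]  -> 2 point(s)
  x = 4: RHS = 9, y in [3, 8]  -> 2 point(s)
  x = 5: RHS = 1, y in [1, 10]  -> 2 point(s)
  x = 6: RHS = 1, y in [1, 10]  -> 2 point(s)
  x = 7: RHS = 4, y in [2, 9]  -> 2 point(s)
  x = 8: RHS = 5, y in [4, 7]  -> 2 point(s)
  x = 10: RHS = 3, y in [5, 6]  -> 2 point(s)
Affine points: 16. Add the point at infinity: total = 17.

#E(F_11) = 17


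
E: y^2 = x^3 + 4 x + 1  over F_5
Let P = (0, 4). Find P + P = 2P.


Doubling: s = (3 x1^2 + a) / (2 y1)
s = (3*0^2 + 4) / (2*4) mod 5 = 3
x3 = s^2 - 2 x1 mod 5 = 3^2 - 2*0 = 4
y3 = s (x1 - x3) - y1 mod 5 = 3 * (0 - 4) - 4 = 4

2P = (4, 4)


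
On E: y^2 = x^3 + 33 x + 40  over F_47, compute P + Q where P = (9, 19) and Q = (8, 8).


P != Q, so use the chord formula.
s = (y2 - y1) / (x2 - x1) = (36) / (46) mod 47 = 11
x3 = s^2 - x1 - x2 mod 47 = 11^2 - 9 - 8 = 10
y3 = s (x1 - x3) - y1 mod 47 = 11 * (9 - 10) - 19 = 17

P + Q = (10, 17)


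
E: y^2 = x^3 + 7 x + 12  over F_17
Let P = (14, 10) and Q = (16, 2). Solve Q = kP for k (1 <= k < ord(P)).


Enumerate multiples of P until we hit Q = (16, 2):
  1P = (14, 10)
  2P = (6, 7)
  3P = (16, 2)
Match found at i = 3.

k = 3


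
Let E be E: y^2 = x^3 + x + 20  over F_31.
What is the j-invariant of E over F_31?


Delta = -16(4 a^3 + 27 b^2) mod 31 = 23
-1728 * (4 a)^3 = -1728 * (4*1)^3 mod 31 = 16
j = 16 * 23^(-1) mod 31 = 29

j = 29 (mod 31)


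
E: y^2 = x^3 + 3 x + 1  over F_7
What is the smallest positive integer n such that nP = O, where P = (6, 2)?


Compute successive multiples of P until we hit O:
  1P = (6, 2)
  2P = (6, 5)
  3P = O

ord(P) = 3


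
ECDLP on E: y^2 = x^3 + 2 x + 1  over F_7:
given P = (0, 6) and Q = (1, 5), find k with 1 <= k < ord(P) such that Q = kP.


Enumerate multiples of P until we hit Q = (1, 5):
  1P = (0, 6)
  2P = (1, 2)
  3P = (1, 5)
Match found at i = 3.

k = 3


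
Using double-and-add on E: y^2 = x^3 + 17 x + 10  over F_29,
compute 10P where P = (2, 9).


k = 10 = 1010_2 (binary, LSB first: 0101)
Double-and-add from P = (2, 9):
  bit 0 = 0: acc unchanged = O
  bit 1 = 1: acc = O + (25, 20) = (25, 20)
  bit 2 = 0: acc unchanged = (25, 20)
  bit 3 = 1: acc = (25, 20) + (14, 11) = (12, 17)

10P = (12, 17)


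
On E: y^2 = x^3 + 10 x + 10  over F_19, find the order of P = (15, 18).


Compute successive multiples of P until we hit O:
  1P = (15, 18)
  2P = (13, 0)
  3P = (15, 1)
  4P = O

ord(P) = 4


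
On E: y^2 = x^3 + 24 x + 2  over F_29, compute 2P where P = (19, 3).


Doubling: s = (3 x1^2 + a) / (2 y1)
s = (3*19^2 + 24) / (2*3) mod 29 = 25
x3 = s^2 - 2 x1 mod 29 = 25^2 - 2*19 = 7
y3 = s (x1 - x3) - y1 mod 29 = 25 * (19 - 7) - 3 = 7

2P = (7, 7)


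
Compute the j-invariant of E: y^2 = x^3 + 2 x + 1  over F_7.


Delta = -16(4 a^3 + 27 b^2) mod 7 = 1
-1728 * (4 a)^3 = -1728 * (4*2)^3 mod 7 = 1
j = 1 * 1^(-1) mod 7 = 1

j = 1 (mod 7)


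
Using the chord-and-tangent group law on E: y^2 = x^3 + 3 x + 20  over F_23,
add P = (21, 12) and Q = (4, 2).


P != Q, so use the chord formula.
s = (y2 - y1) / (x2 - x1) = (13) / (6) mod 23 = 6
x3 = s^2 - x1 - x2 mod 23 = 6^2 - 21 - 4 = 11
y3 = s (x1 - x3) - y1 mod 23 = 6 * (21 - 11) - 12 = 2

P + Q = (11, 2)


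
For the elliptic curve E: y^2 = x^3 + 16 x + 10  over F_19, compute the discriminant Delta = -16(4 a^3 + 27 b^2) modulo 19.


4 a^3 + 27 b^2 = 4*16^3 + 27*10^2 = 16384 + 2700 = 19084
Delta = -16 * (19084) = -305344
Delta mod 19 = 5

Delta = 5 (mod 19)


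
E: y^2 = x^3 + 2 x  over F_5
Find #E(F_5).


For each x in F_5, count y with y^2 = x^3 + 2 x + 0 mod 5:
  x = 0: RHS = 0, y in [0]  -> 1 point(s)
Affine points: 1. Add the point at infinity: total = 2.

#E(F_5) = 2


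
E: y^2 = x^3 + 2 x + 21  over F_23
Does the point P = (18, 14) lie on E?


Check whether y^2 = x^3 + 2 x + 21 (mod 23) for (x, y) = (18, 14).
LHS: y^2 = 14^2 mod 23 = 12
RHS: x^3 + 2 x + 21 = 18^3 + 2*18 + 21 mod 23 = 1
LHS != RHS

No, not on the curve


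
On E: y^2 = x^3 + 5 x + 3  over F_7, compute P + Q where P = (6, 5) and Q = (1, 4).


P != Q, so use the chord formula.
s = (y2 - y1) / (x2 - x1) = (6) / (2) mod 7 = 3
x3 = s^2 - x1 - x2 mod 7 = 3^2 - 6 - 1 = 2
y3 = s (x1 - x3) - y1 mod 7 = 3 * (6 - 2) - 5 = 0

P + Q = (2, 0)


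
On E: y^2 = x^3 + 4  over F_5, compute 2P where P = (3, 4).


Doubling: s = (3 x1^2 + a) / (2 y1)
s = (3*3^2 + 0) / (2*4) mod 5 = 4
x3 = s^2 - 2 x1 mod 5 = 4^2 - 2*3 = 0
y3 = s (x1 - x3) - y1 mod 5 = 4 * (3 - 0) - 4 = 3

2P = (0, 3)


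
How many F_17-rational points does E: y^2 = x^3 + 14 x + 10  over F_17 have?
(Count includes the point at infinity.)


For each x in F_17, count y with y^2 = x^3 + 14 x + 10 mod 17:
  x = 1: RHS = 8, y in [5, 12]  -> 2 point(s)
  x = 5: RHS = 1, y in [1, 16]  -> 2 point(s)
  x = 6: RHS = 4, y in [2, 15]  -> 2 point(s)
  x = 7: RHS = 9, y in [3, 14]  -> 2 point(s)
  x = 9: RHS = 15, y in [7, 10]  -> 2 point(s)
  x = 11: RHS = 16, y in [4, 13]  -> 2 point(s)
  x = 12: RHS = 2, y in [6, 11]  -> 2 point(s)
  x = 13: RHS = 9, y in [3, 14]  -> 2 point(s)
  x = 14: RHS = 9, y in [3, 14]  -> 2 point(s)
  x = 15: RHS = 8, y in [5, 12]  -> 2 point(s)
Affine points: 20. Add the point at infinity: total = 21.

#E(F_17) = 21


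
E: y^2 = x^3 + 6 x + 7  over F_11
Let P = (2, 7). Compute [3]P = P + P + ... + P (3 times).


k = 3 = 11_2 (binary, LSB first: 11)
Double-and-add from P = (2, 7):
  bit 0 = 1: acc = O + (2, 7) = (2, 7)
  bit 1 = 1: acc = (2, 7) + (10, 0) = (2, 4)

3P = (2, 4)


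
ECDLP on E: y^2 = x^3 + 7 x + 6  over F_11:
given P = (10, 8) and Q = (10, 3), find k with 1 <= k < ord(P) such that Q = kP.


Enumerate multiples of P until we hit Q = (10, 3):
  1P = (10, 8)
  2P = (6, 0)
  3P = (10, 3)
Match found at i = 3.

k = 3


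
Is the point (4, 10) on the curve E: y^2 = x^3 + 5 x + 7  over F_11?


Check whether y^2 = x^3 + 5 x + 7 (mod 11) for (x, y) = (4, 10).
LHS: y^2 = 10^2 mod 11 = 1
RHS: x^3 + 5 x + 7 = 4^3 + 5*4 + 7 mod 11 = 3
LHS != RHS

No, not on the curve


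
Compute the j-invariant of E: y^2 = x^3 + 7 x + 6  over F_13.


Delta = -16(4 a^3 + 27 b^2) mod 13 = 1
-1728 * (4 a)^3 = -1728 * (4*7)^3 mod 13 = 8
j = 8 * 1^(-1) mod 13 = 8

j = 8 (mod 13)


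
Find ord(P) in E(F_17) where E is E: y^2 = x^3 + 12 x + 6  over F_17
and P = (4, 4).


Compute successive multiples of P until we hit O:
  1P = (4, 4)
  2P = (10, 2)
  3P = (5, 2)
  4P = (12, 12)
  5P = (2, 15)
  6P = (3, 16)
  7P = (1, 11)
  8P = (8, 11)
  ... (continuing to 23P)
  23P = O

ord(P) = 23


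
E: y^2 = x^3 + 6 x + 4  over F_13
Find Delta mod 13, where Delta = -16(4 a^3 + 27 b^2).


4 a^3 + 27 b^2 = 4*6^3 + 27*4^2 = 864 + 432 = 1296
Delta = -16 * (1296) = -20736
Delta mod 13 = 12

Delta = 12 (mod 13)


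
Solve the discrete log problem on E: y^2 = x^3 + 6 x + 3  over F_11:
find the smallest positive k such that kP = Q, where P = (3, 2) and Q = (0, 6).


Enumerate multiples of P until we hit Q = (0, 6):
  1P = (3, 2)
  2P = (5, 9)
  3P = (7, 6)
  4P = (2, 10)
  5P = (4, 6)
  6P = (9, 7)
  7P = (0, 6)
Match found at i = 7.

k = 7


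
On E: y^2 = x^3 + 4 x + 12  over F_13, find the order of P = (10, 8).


Compute successive multiples of P until we hit O:
  1P = (10, 8)
  2P = (3, 8)
  3P = (0, 5)
  4P = (4, 12)
  5P = (11, 10)
  6P = (9, 7)
  7P = (8, 7)
  8P = (5, 1)
  ... (continuing to 19P)
  19P = O

ord(P) = 19


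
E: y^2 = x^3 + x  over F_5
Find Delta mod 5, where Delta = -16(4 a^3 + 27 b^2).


4 a^3 + 27 b^2 = 4*1^3 + 27*0^2 = 4 + 0 = 4
Delta = -16 * (4) = -64
Delta mod 5 = 1

Delta = 1 (mod 5)


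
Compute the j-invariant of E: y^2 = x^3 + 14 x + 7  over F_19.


Delta = -16(4 a^3 + 27 b^2) mod 19 = 18
-1728 * (4 a)^3 = -1728 * (4*14)^3 mod 19 = 18
j = 18 * 18^(-1) mod 19 = 1

j = 1 (mod 19)


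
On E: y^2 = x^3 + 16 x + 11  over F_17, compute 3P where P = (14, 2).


k = 3 = 11_2 (binary, LSB first: 11)
Double-and-add from P = (14, 2):
  bit 0 = 1: acc = O + (14, 2) = (14, 2)
  bit 1 = 1: acc = (14, 2) + (10, 7) = (2, 0)

3P = (2, 0)


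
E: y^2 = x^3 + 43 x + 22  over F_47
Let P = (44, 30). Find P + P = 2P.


Doubling: s = (3 x1^2 + a) / (2 y1)
s = (3*44^2 + 43) / (2*30) mod 47 = 9
x3 = s^2 - 2 x1 mod 47 = 9^2 - 2*44 = 40
y3 = s (x1 - x3) - y1 mod 47 = 9 * (44 - 40) - 30 = 6

2P = (40, 6)


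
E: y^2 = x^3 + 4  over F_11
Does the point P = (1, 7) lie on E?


Check whether y^2 = x^3 + 0 x + 4 (mod 11) for (x, y) = (1, 7).
LHS: y^2 = 7^2 mod 11 = 5
RHS: x^3 + 0 x + 4 = 1^3 + 0*1 + 4 mod 11 = 5
LHS = RHS

Yes, on the curve


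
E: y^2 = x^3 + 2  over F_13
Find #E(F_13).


For each x in F_13, count y with y^2 = x^3 + 0 x + 2 mod 13:
  x = 1: RHS = 3, y in [4, 9]  -> 2 point(s)
  x = 2: RHS = 10, y in [6, 7]  -> 2 point(s)
  x = 3: RHS = 3, y in [4, 9]  -> 2 point(s)
  x = 4: RHS = 1, y in [1, 12]  -> 2 point(s)
  x = 5: RHS = 10, y in [6, 7]  -> 2 point(s)
  x = 6: RHS = 10, y in [6, 7]  -> 2 point(s)
  x = 9: RHS = 3, y in [4, 9]  -> 2 point(s)
  x = 10: RHS = 1, y in [1, 12]  -> 2 point(s)
  x = 12: RHS = 1, y in [1, 12]  -> 2 point(s)
Affine points: 18. Add the point at infinity: total = 19.

#E(F_13) = 19


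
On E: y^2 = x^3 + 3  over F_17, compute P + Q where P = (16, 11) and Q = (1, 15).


P != Q, so use the chord formula.
s = (y2 - y1) / (x2 - x1) = (4) / (2) mod 17 = 2
x3 = s^2 - x1 - x2 mod 17 = 2^2 - 16 - 1 = 4
y3 = s (x1 - x3) - y1 mod 17 = 2 * (16 - 4) - 11 = 13

P + Q = (4, 13)


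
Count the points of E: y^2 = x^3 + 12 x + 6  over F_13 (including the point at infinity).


For each x in F_13, count y with y^2 = x^3 + 12 x + 6 mod 13:
  x = 2: RHS = 12, y in [5, 8]  -> 2 point(s)
  x = 3: RHS = 4, y in [2, 11]  -> 2 point(s)
  x = 4: RHS = 1, y in [1, 12]  -> 2 point(s)
  x = 5: RHS = 9, y in [3, 10]  -> 2 point(s)
  x = 7: RHS = 4, y in [2, 11]  -> 2 point(s)
  x = 8: RHS = 3, y in [4, 9]  -> 2 point(s)
  x = 11: RHS = 0, y in [0]  -> 1 point(s)
Affine points: 13. Add the point at infinity: total = 14.

#E(F_13) = 14


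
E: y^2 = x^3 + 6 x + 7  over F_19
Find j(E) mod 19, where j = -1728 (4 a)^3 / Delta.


Delta = -16(4 a^3 + 27 b^2) mod 19 = 6
-1728 * (4 a)^3 = -1728 * (4*6)^3 mod 19 = 11
j = 11 * 6^(-1) mod 19 = 5

j = 5 (mod 19)


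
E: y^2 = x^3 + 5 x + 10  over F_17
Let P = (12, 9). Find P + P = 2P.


Doubling: s = (3 x1^2 + a) / (2 y1)
s = (3*12^2 + 5) / (2*9) mod 17 = 12
x3 = s^2 - 2 x1 mod 17 = 12^2 - 2*12 = 1
y3 = s (x1 - x3) - y1 mod 17 = 12 * (12 - 1) - 9 = 4

2P = (1, 4)


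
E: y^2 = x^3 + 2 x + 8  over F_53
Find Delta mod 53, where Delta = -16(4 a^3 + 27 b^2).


4 a^3 + 27 b^2 = 4*2^3 + 27*8^2 = 32 + 1728 = 1760
Delta = -16 * (1760) = -28160
Delta mod 53 = 36

Delta = 36 (mod 53)


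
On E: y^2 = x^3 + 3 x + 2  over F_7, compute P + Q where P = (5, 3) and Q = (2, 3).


P != Q, so use the chord formula.
s = (y2 - y1) / (x2 - x1) = (0) / (4) mod 7 = 0
x3 = s^2 - x1 - x2 mod 7 = 0^2 - 5 - 2 = 0
y3 = s (x1 - x3) - y1 mod 7 = 0 * (5 - 0) - 3 = 4

P + Q = (0, 4)


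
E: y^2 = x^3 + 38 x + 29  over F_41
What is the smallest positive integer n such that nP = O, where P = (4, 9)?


Compute successive multiples of P until we hit O:
  1P = (4, 9)
  2P = (29, 31)
  3P = (40, 20)
  4P = (33, 22)
  5P = (14, 36)
  6P = (2, 21)
  7P = (30, 24)
  8P = (8, 36)
  ... (continuing to 49P)
  49P = O

ord(P) = 49
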